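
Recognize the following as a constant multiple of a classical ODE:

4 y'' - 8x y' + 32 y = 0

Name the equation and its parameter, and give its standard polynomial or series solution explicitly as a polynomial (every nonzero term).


All three coefficients share the factor 4; dividing through by 4 gives  y'' - 2x y' + 8 y = 0.
This matches the Hermite equation y'' - 2x y' + 2n y = 0 with 2n = 8, so n = 4; the polynomial solution is H_4(x).
With y = sum_k a_k x^k, matching x^k gives (k+2)(k+1) a_{k+2} = 2(k - n) a_k = 2(k - 4) a_k. The right side vanishes at k = 4, so the series with the parity of 4 terminates at degree 4.
Standard normalization: leading coefficient of H_n is 2^n, so a_4 = 2^4 = 16. Work downward with a_k = (k+1)(k+2) a_{k+2} / (2(k - n)):
  a_2 = (3)(4)(16) / (2(2 - 4)) = 192/(-4) = -48
  a_0 = (1)(2)(-48) / (2(0 - 4)) = -96/(-8) = 12
Hence H_4(x) = 16 x^4 - 48 x^2 + 12.

H_4(x); series = 16 x^4 - 48 x^2 + 12


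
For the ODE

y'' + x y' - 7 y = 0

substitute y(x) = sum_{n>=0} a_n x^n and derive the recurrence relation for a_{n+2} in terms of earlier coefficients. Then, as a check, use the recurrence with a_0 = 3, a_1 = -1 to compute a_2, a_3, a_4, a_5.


Substitute y = sum_n a_n x^n.
y''(x) has coefficient (n+2)(n+1) a_{n+2} at x^n;
x y'(x) has coefficient n a_n at x^n (shift);
-7 y(x) has coefficient -7 a_n at x^n.
Matching x^n: (n+2)(n+1) a_{n+2} + (n - 7) a_n = 0.
Thus a_{n+2} = (-n + 7) / ((n+1)(n+2)) * a_n.

Check with a_0 = 3, a_1 = -1 (apply the recurrence for n = 0, 1, 2, 3): a_0 = 3, a_1 = -1, a_2 = 21/2, a_3 = -1, a_4 = 35/8, a_5 = -1/5.

a_(n+2) = (-n + 7) / ((n+1)(n+2)) * a_n; check: a_0 = 3, a_1 = -1, a_2 = 21/2, a_3 = -1, a_4 = 35/8, a_5 = -1/5


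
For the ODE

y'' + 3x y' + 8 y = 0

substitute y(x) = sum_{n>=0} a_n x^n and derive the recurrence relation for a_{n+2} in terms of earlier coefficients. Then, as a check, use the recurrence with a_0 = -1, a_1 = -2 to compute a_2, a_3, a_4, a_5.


Substitute y = sum_n a_n x^n.
y''(x) has coefficient (n+2)(n+1) a_{n+2} at x^n;
3 x y'(x) has coefficient 3 n a_n at x^n (shift);
8 y(x) has coefficient 8 a_n at x^n.
Matching x^n: (n+2)(n+1) a_{n+2} + (3n + 8) a_n = 0.
Thus a_{n+2} = (-3n - 8) / ((n+1)(n+2)) * a_n.

Check with a_0 = -1, a_1 = -2 (apply the recurrence for n = 0, 1, 2, 3): a_0 = -1, a_1 = -2, a_2 = 4, a_3 = 11/3, a_4 = -14/3, a_5 = -187/60.

a_(n+2) = (-3n - 8) / ((n+1)(n+2)) * a_n; check: a_0 = -1, a_1 = -2, a_2 = 4, a_3 = 11/3, a_4 = -14/3, a_5 = -187/60


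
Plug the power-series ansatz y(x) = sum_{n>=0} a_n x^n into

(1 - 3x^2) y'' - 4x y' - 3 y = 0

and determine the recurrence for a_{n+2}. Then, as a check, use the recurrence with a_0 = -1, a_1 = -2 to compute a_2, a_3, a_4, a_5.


Substitute y = sum_n a_n x^n.
(1 - 3 x^2) y'' contributes (n+2)(n+1) a_{n+2} - 3 n(n-1) a_n at x^n.
-4 x y'(x) contributes -4 n a_n at x^n.
-3 y(x) contributes -3 a_n at x^n.
Matching x^n: (n+2)(n+1) a_{n+2} + (-3 n(n-1) - 4 n - 3) a_n = 0.
Thus a_{n+2} = (3 n(n-1) + 4 n + 3) / ((n+1)(n+2)) * a_n.

Check with a_0 = -1, a_1 = -2 (apply the recurrence for n = 0, 1, 2, 3): a_0 = -1, a_1 = -2, a_2 = -3/2, a_3 = -7/3, a_4 = -17/8, a_5 = -77/20.

a_(n+2) = (3 n(n-1) + 4 n + 3) / ((n+1)(n+2)) * a_n; check: a_0 = -1, a_1 = -2, a_2 = -3/2, a_3 = -7/3, a_4 = -17/8, a_5 = -77/20


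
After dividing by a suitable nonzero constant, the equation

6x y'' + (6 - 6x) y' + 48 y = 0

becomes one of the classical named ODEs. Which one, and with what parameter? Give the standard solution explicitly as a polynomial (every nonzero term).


All three coefficients share the factor 6; dividing through by 6 gives  x y'' + (1 - x) y' + 8 y = 0.
This matches the Laguerre equation x y'' + (1 - x) y' + n y = 0 with n = 8; the polynomial solution is L_8(x).
With y = sum_k a_k x^k, matching x^k gives (k+1)k a_{k+1} + (k+1) a_{k+1} - k a_k + n a_k = 0, i.e. (k+1)^2 a_{k+1} = (k - n) a_k = (k - 8) a_k. The right side vanishes at k = 8, so the series terminates at degree 8.
Standard normalization L_n(0) = 1 gives a_0 = 1. Work upward with a_{k+1} = (k - 8) a_k / (k+1)^2:
  a_1 = (0 - 8)(1) / 1^2 = -8/1 = -8
  a_2 = (1 - 8)(-8) / 2^2 = 56/4 = 14
  a_3 = (2 - 8)(14) / 3^2 = -84/9 = -28/3
  a_4 = (3 - 8)(-28/3) / 4^2 = (140/3)/16 = 35/12
  a_5 = (4 - 8)(35/12) / 5^2 = (-35/3)/25 = -7/15
  a_6 = (5 - 8)(-7/15) / 6^2 = (7/5)/36 = 7/180
  a_7 = (6 - 8)(7/180) / 7^2 = (-7/90)/49 = -1/630
  a_8 = (7 - 8)(-1/630) / 8^2 = (1/630)/64 = 1/40320
Hence L_8(x) = x^8/40320 - x^7/630 + 7 x^6/180 - 7 x^5/15 + 35 x^4/12 - 28 x^3/3 + 14 x^2 - 8 x + 1.

L_8(x); series = x^8/40320 - x^7/630 + 7 x^6/180 - 7 x^5/15 + 35 x^4/12 - 28 x^3/3 + 14 x^2 - 8 x + 1


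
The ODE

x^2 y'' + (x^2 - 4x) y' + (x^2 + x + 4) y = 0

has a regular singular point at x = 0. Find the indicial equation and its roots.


Divide by x^2 to reach normal form y'' + P_1(x) y' + P_2(x) y = 0 with P_1(x) = 1 - 4/x and P_2(x) = 1 + 1/x + 4/x^2.
x = 0 is a singular point because the y'-coefficient 1 - 4/x has a pole at x = 0 and the y-coefficient 1 + 1/x + 4/x^2 has a pole at x = 0.
It is a regular singular point because x P_1(x) = p(x) = x - 4 and x^2 P_2(x) = q(x) = x^2 + x + 4 are polynomials, hence analytic at x = 0.
p(0) = -4,  q(0) = 4.
Indicial equation: r(r-1) + p(0) r + q(0) = 0, i.e. r^2 + (p(0) - 1) r + q(0) = 0, i.e. r^2 - 5 r + 4 = 0.
Discriminant: (-5)^2 - 4(4) = 9, so r = (5 ± 3)/2.
Solving: r_1 = 4, r_2 = 1.

indicial: r^2 - 5 r + 4 = 0; roots r_1 = 4, r_2 = 1


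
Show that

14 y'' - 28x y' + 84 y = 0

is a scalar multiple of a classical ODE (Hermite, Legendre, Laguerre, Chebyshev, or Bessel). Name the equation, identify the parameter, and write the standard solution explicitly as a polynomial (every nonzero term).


All three coefficients share the factor 14; dividing through by 14 gives  y'' - 2x y' + 6 y = 0.
This matches the Hermite equation y'' - 2x y' + 2n y = 0 with 2n = 6, so n = 3; the polynomial solution is H_3(x).
With y = sum_k a_k x^k, matching x^k gives (k+2)(k+1) a_{k+2} = 2(k - n) a_k = 2(k - 3) a_k. The right side vanishes at k = 3, so the series with the parity of 3 terminates at degree 3.
Standard normalization: leading coefficient of H_n is 2^n, so a_3 = 2^3 = 8. Work downward with a_k = (k+1)(k+2) a_{k+2} / (2(k - n)):
  a_1 = (2)(3)(8) / (2(1 - 3)) = 48/(-4) = -12
Hence H_3(x) = 8 x^3 - 12 x.

H_3(x); series = 8 x^3 - 12 x


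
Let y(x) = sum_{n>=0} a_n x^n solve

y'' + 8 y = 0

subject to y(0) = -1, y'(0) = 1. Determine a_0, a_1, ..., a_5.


Ansatz: y(x) = sum_{n>=0} a_n x^n, so y'(x) = sum_{n>=1} n a_n x^(n-1) and y''(x) = sum_{n>=2} n(n-1) a_n x^(n-2).
Substitute into P(x) y'' + Q(x) y' + R(x) y = 0 with P(x) = 1, Q(x) = 0, R(x) = 8, and match powers of x.
Initial conditions: a_0 = -1, a_1 = 1.
Setting the coefficient of each power of x to zero and solving order by order (substituting the coefficients already found):
  x^0: 2 a_2 + 8 a_0 = 0  ->  2 a_2 = -8 a_0 = 8  ->  a_2 = 4
  x^1: 6 a_3 + 8 a_1 = 0  ->  6 a_3 = -8 a_1 = -8  ->  a_3 = -4/3
  x^2: 12 a_4 + 8 a_2 = 0  ->  12 a_4 = -8 a_2 = -32  ->  a_4 = -8/3
  x^3: 20 a_5 + 8 a_3 = 0  ->  20 a_5 = -8 a_3 = 32/3  ->  a_5 = 8/15
Truncated series: y(x) = -1 + x + 4 x^2 - (4/3) x^3 - (8/3) x^4 + (8/15) x^5 + O(x^6).

a_0 = -1; a_1 = 1; a_2 = 4; a_3 = -4/3; a_4 = -8/3; a_5 = 8/15


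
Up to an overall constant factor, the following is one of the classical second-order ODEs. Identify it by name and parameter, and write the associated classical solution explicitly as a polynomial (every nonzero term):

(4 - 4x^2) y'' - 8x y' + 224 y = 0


All three coefficients share the factor 4; dividing through by 4 gives  (1 - x^2) y'' - 2x y' + 56 y = 0.
This matches the Legendre equation (1 - x^2) y'' - 2x y' + n(n+1) y = 0 (note the -2x y' term) with n(n+1) = 56, so n = 7; the polynomial solution is P_7(x).
With y = sum_k a_k x^k, matching x^k gives (k+2)(k+1) a_{k+2} = [k(k+1) - n(n+1)] a_k = (k - 7)(k + 8) a_k. The right side vanishes at k = 7, so the series with the parity of 7 terminates at degree 7.
Standard normalization (P_n(1) = 1): leading coefficient (2n)!/(2^n (n!)^2) = 87178291200/(128*25401600) = 429/16, so a_7 = 429/16. Work downward with a_k = (k+1)(k+2) a_{k+2} / ((k - 7)(k + 8)):
  a_5 = (6)(7)(429/16) / ((5 - 7)(5 + 8)) = (9009/8)/(-26) = -693/16
  a_3 = (4)(5)(-693/16) / ((3 - 7)(3 + 8)) = (-3465/4)/(-44) = 315/16
  a_1 = (2)(3)(315/16) / ((1 - 7)(1 + 8)) = (945/8)/(-54) = -35/16
Hence P_7(x) = 429 x^7/16 - 693 x^5/16 + 315 x^3/16 - 35 x/16.

P_7(x); series = 429 x^7/16 - 693 x^5/16 + 315 x^3/16 - 35 x/16


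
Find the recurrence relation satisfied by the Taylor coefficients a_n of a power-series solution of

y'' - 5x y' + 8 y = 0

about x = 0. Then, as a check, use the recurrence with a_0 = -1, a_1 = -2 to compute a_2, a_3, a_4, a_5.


Substitute y = sum_n a_n x^n.
y''(x) has coefficient (n+2)(n+1) a_{n+2} at x^n;
-5 x y'(x) has coefficient -5 n a_n at x^n (shift);
8 y(x) has coefficient 8 a_n at x^n.
Matching x^n: (n+2)(n+1) a_{n+2} + (-5n + 8) a_n = 0.
Thus a_{n+2} = (5n - 8) / ((n+1)(n+2)) * a_n.

Check with a_0 = -1, a_1 = -2 (apply the recurrence for n = 0, 1, 2, 3): a_0 = -1, a_1 = -2, a_2 = 4, a_3 = 1, a_4 = 2/3, a_5 = 7/20.

a_(n+2) = (5n - 8) / ((n+1)(n+2)) * a_n; check: a_0 = -1, a_1 = -2, a_2 = 4, a_3 = 1, a_4 = 2/3, a_5 = 7/20


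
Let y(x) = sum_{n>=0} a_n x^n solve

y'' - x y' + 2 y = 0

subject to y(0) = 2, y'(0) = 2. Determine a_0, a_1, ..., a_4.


Ansatz: y(x) = sum_{n>=0} a_n x^n, so y'(x) = sum_{n>=1} n a_n x^(n-1) and y''(x) = sum_{n>=2} n(n-1) a_n x^(n-2).
Substitute into P(x) y'' + Q(x) y' + R(x) y = 0 with P(x) = 1, Q(x) = -x, R(x) = 2, and match powers of x.
Initial conditions: a_0 = 2, a_1 = 2.
Setting the coefficient of each power of x to zero and solving order by order (substituting the coefficients already found):
  x^0: 2 a_2 + 2 a_0 = 0  ->  2 a_2 = -2 a_0 = -4  ->  a_2 = -2
  x^1: 6 a_3 + a_1 = 0  ->  6 a_3 = -a_1 = -2  ->  a_3 = -1/3
  x^2: 12 a_4 = 0  ->  a_4 = 0
Truncated series: y(x) = 2 + 2 x - 2 x^2 - (1/3) x^3 + O(x^5).

a_0 = 2; a_1 = 2; a_2 = -2; a_3 = -1/3; a_4 = 0


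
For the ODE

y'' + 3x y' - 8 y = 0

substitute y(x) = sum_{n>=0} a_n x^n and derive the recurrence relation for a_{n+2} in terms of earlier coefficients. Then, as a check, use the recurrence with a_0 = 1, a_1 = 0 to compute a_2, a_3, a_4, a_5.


Substitute y = sum_n a_n x^n.
y''(x) has coefficient (n+2)(n+1) a_{n+2} at x^n;
3 x y'(x) has coefficient 3 n a_n at x^n (shift);
-8 y(x) has coefficient -8 a_n at x^n.
Matching x^n: (n+2)(n+1) a_{n+2} + (3n - 8) a_n = 0.
Thus a_{n+2} = (-3n + 8) / ((n+1)(n+2)) * a_n.

Check with a_0 = 1, a_1 = 0 (apply the recurrence for n = 0, 1, 2, 3): a_0 = 1, a_1 = 0, a_2 = 4, a_3 = 0, a_4 = 2/3, a_5 = 0.

a_(n+2) = (-3n + 8) / ((n+1)(n+2)) * a_n; check: a_0 = 1, a_1 = 0, a_2 = 4, a_3 = 0, a_4 = 2/3, a_5 = 0


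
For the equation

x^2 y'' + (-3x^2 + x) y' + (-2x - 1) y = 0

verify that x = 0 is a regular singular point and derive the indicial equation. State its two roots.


Divide by x^2 to reach normal form y'' + P_1(x) y' + P_2(x) y = 0 with P_1(x) = -3 + 1/x and P_2(x) = -2/x - 1/x^2.
x = 0 is a singular point because the y'-coefficient -3 + 1/x has a pole at x = 0 and the y-coefficient -2/x - 1/x^2 has a pole at x = 0.
It is a regular singular point because x P_1(x) = p(x) = 1 - 3x and x^2 P_2(x) = q(x) = -2x - 1 are polynomials, hence analytic at x = 0.
p(0) = 1,  q(0) = -1.
Indicial equation: r(r-1) + p(0) r + q(0) = 0, i.e. r^2 + (p(0) - 1) r + q(0) = 0, i.e. r^2 - 1 = 0.
Discriminant: (0)^2 - 4(-1) = 4, so r = (0 ± 2)/2.
Solving: r_1 = 1, r_2 = -1.

indicial: r^2 - 1 = 0; roots r_1 = 1, r_2 = -1


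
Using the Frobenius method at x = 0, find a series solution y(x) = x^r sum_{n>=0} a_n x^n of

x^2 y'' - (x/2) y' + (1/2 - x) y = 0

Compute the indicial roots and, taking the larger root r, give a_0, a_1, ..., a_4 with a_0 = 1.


Write in Frobenius form y'' + (p(x)/x) y' + (q(x)/x^2) y = 0:
  p(x) = -1/2,  q(x) = 1/2 - x.
Indicial equation: r(r-1) + (-1/2) r + (1/2) = 0 -> roots r_1 = 1, r_2 = 1/2.
Take r = r_1 = 1. Let y(x) = x^r sum_{n>=0} a_n x^n with a_0 = 1.
Substitute y = x^r sum a_n x^n and match x^{r+n}. The recurrence is
  D(n) a_n - 1 a_{n-1} = 0,  where D(n) = (r+n)(r+n-1) + (-1/2)(r+n) + (1/2).
  a_n = 1 / D(n) * a_{n-1}.
Since the indicial polynomial factors as (r - r_1)(r - r_2), D(n) = (r_1 + n - r_1)(r_1 + n - r_2) = n(n + 1/2).
Evaluating step by step (a_0 = 1):
  n = 1: D(1) = 1(1 + 1/2) = 3/2; numerator = 1(1) = 1; a_1 = (1)/(3/2) = 2/3
  n = 2: D(2) = 2(2 + 1/2) = 5; numerator = 1(2/3) = 2/3; a_2 = (2/3)/(5) = 2/15
  n = 3: D(3) = 3(3 + 1/2) = 21/2; numerator = 1(2/15) = 2/15; a_3 = (2/15)/(21/2) = 4/315
  n = 4: D(4) = 4(4 + 1/2) = 18; numerator = 1(4/315) = 4/315; a_4 = (4/315)/(18) = 2/2835

r = 1; a_0 = 1; a_1 = 2/3; a_2 = 2/15; a_3 = 4/315; a_4 = 2/2835


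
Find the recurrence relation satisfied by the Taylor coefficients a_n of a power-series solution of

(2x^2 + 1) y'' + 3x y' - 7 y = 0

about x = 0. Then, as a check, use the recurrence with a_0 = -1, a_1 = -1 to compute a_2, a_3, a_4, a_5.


Substitute y = sum_n a_n x^n.
(1 + 2 x^2) y'' contributes (n+2)(n+1) a_{n+2} + 2 n(n-1) a_n at x^n.
3 x y'(x) contributes 3 n a_n at x^n.
-7 y(x) contributes -7 a_n at x^n.
Matching x^n: (n+2)(n+1) a_{n+2} + (2 n(n-1) + 3 n - 7) a_n = 0.
Thus a_{n+2} = (-2 n(n-1) - 3 n + 7) / ((n+1)(n+2)) * a_n.

Check with a_0 = -1, a_1 = -1 (apply the recurrence for n = 0, 1, 2, 3): a_0 = -1, a_1 = -1, a_2 = -7/2, a_3 = -2/3, a_4 = 7/8, a_5 = 7/15.

a_(n+2) = (-2 n(n-1) - 3 n + 7) / ((n+1)(n+2)) * a_n; check: a_0 = -1, a_1 = -1, a_2 = -7/2, a_3 = -2/3, a_4 = 7/8, a_5 = 7/15


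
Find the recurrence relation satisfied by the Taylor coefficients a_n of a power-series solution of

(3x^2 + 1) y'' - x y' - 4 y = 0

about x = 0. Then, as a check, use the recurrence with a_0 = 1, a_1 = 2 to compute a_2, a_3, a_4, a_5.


Substitute y = sum_n a_n x^n.
(1 + 3 x^2) y'' contributes (n+2)(n+1) a_{n+2} + 3 n(n-1) a_n at x^n.
-x y'(x) contributes -n a_n at x^n.
-4 y(x) contributes -4 a_n at x^n.
Matching x^n: (n+2)(n+1) a_{n+2} + (3 n(n-1) - n - 4) a_n = 0.
Thus a_{n+2} = (-3 n(n-1) + n + 4) / ((n+1)(n+2)) * a_n.

Check with a_0 = 1, a_1 = 2 (apply the recurrence for n = 0, 1, 2, 3): a_0 = 1, a_1 = 2, a_2 = 2, a_3 = 5/3, a_4 = 0, a_5 = -11/12.

a_(n+2) = (-3 n(n-1) + n + 4) / ((n+1)(n+2)) * a_n; check: a_0 = 1, a_1 = 2, a_2 = 2, a_3 = 5/3, a_4 = 0, a_5 = -11/12


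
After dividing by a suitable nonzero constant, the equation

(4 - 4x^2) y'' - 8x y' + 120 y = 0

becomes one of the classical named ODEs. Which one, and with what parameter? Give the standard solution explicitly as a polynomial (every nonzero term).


All three coefficients share the factor 4; dividing through by 4 gives  (1 - x^2) y'' - 2x y' + 30 y = 0.
This matches the Legendre equation (1 - x^2) y'' - 2x y' + n(n+1) y = 0 (note the -2x y' term) with n(n+1) = 30, so n = 5; the polynomial solution is P_5(x).
With y = sum_k a_k x^k, matching x^k gives (k+2)(k+1) a_{k+2} = [k(k+1) - n(n+1)] a_k = (k - 5)(k + 6) a_k. The right side vanishes at k = 5, so the series with the parity of 5 terminates at degree 5.
Standard normalization (P_n(1) = 1): leading coefficient (2n)!/(2^n (n!)^2) = 3628800/(32*14400) = 63/8, so a_5 = 63/8. Work downward with a_k = (k+1)(k+2) a_{k+2} / ((k - 5)(k + 6)):
  a_3 = (4)(5)(63/8) / ((3 - 5)(3 + 6)) = (315/2)/(-18) = -35/4
  a_1 = (2)(3)(-35/4) / ((1 - 5)(1 + 6)) = (-105/2)/(-28) = 15/8
Hence P_5(x) = 63 x^5/8 - 35 x^3/4 + 15 x/8.

P_5(x); series = 63 x^5/8 - 35 x^3/4 + 15 x/8


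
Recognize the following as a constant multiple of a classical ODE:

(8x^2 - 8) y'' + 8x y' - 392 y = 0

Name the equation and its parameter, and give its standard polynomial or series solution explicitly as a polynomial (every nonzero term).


All three coefficients share the factor -8; dividing through by -8 gives  (1 - x^2) y'' - x y' + 49 y = 0.
This matches the Chebyshev equation (1 - x^2) y'' - x y' + n^2 y = 0 (note the -x y' term, not -2x y') with n^2 = 49, so n = 7; the polynomial solution is T_7(x).
With y = sum_k a_k x^k, matching x^k gives (k+2)(k+1) a_{k+2} = (k^2 - n^2) a_k = (k - 7)(k + 7) a_k. The right side vanishes at k = 7, so the series with the parity of 7 terminates at degree 7.
Standard normalization: leading coefficient of T_n is 2^(n-1), so a_7 = 2^6 = 64. Work downward with a_k = (k+1)(k+2) a_{k+2} / ((k - 7)(k + 7)):
  a_5 = (6)(7)(64) / ((5 - 7)(5 + 7)) = 2688/(-24) = -112
  a_3 = (4)(5)(-112) / ((3 - 7)(3 + 7)) = -2240/(-40) = 56
  a_1 = (2)(3)(56) / ((1 - 7)(1 + 7)) = 336/(-48) = -7
Hence T_7(x) = 64 x^7 - 112 x^5 + 56 x^3 - 7 x.

T_7(x); series = 64 x^7 - 112 x^5 + 56 x^3 - 7 x


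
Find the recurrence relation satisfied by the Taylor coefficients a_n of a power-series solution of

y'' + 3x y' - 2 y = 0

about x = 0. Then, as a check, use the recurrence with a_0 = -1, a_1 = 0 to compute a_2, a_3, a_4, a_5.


Substitute y = sum_n a_n x^n.
y''(x) has coefficient (n+2)(n+1) a_{n+2} at x^n;
3 x y'(x) has coefficient 3 n a_n at x^n (shift);
-2 y(x) has coefficient -2 a_n at x^n.
Matching x^n: (n+2)(n+1) a_{n+2} + (3n - 2) a_n = 0.
Thus a_{n+2} = (-3n + 2) / ((n+1)(n+2)) * a_n.

Check with a_0 = -1, a_1 = 0 (apply the recurrence for n = 0, 1, 2, 3): a_0 = -1, a_1 = 0, a_2 = -1, a_3 = 0, a_4 = 1/3, a_5 = 0.

a_(n+2) = (-3n + 2) / ((n+1)(n+2)) * a_n; check: a_0 = -1, a_1 = 0, a_2 = -1, a_3 = 0, a_4 = 1/3, a_5 = 0


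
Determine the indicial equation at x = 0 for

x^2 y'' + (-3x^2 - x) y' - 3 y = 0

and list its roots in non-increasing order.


Divide by x^2 to reach normal form y'' + P_1(x) y' + P_2(x) y = 0 with P_1(x) = -3 - 1/x and P_2(x) = -3/x^2.
x = 0 is a singular point because the y'-coefficient -3 - 1/x has a pole at x = 0 and the y-coefficient -3/x^2 has a pole at x = 0.
It is a regular singular point because x P_1(x) = p(x) = -3x - 1 and x^2 P_2(x) = q(x) = -3 are polynomials, hence analytic at x = 0.
p(0) = -1,  q(0) = -3.
Indicial equation: r(r-1) + p(0) r + q(0) = 0, i.e. r^2 + (p(0) - 1) r + q(0) = 0, i.e. r^2 - 2 r - 3 = 0.
Discriminant: (-2)^2 - 4(-3) = 16, so r = (2 ± 4)/2.
Solving: r_1 = 3, r_2 = -1.

indicial: r^2 - 2 r - 3 = 0; roots r_1 = 3, r_2 = -1


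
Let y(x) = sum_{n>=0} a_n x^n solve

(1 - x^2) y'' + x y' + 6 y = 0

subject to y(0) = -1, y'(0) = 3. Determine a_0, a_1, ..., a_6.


Ansatz: y(x) = sum_{n>=0} a_n x^n, so y'(x) = sum_{n>=1} n a_n x^(n-1) and y''(x) = sum_{n>=2} n(n-1) a_n x^(n-2).
Substitute into P(x) y'' + Q(x) y' + R(x) y = 0 with P(x) = 1 - x^2, Q(x) = x, R(x) = 6, and match powers of x.
Initial conditions: a_0 = -1, a_1 = 3.
Setting the coefficient of each power of x to zero and solving order by order (substituting the coefficients already found):
  x^0: 2 a_2 + 6 a_0 = 0  ->  2 a_2 = -6 a_0 = 6  ->  a_2 = 3
  x^1: 6 a_3 + 7 a_1 = 0  ->  6 a_3 = -7 a_1 = -21  ->  a_3 = -7/2
  x^2: 12 a_4 + 6 a_2 = 0  ->  12 a_4 = -6 a_2 = -18  ->  a_4 = -3/2
  x^3: 20 a_5 + 3 a_3 = 0  ->  20 a_5 = -3 a_3 = 21/2  ->  a_5 = 21/40
  x^4: 30 a_6 - 2 a_4 = 0  ->  30 a_6 = 2 a_4 = -3  ->  a_6 = -1/10
Truncated series: y(x) = -1 + 3 x + 3 x^2 - (7/2) x^3 - (3/2) x^4 + (21/40) x^5 - (1/10) x^6 + O(x^7).

a_0 = -1; a_1 = 3; a_2 = 3; a_3 = -7/2; a_4 = -3/2; a_5 = 21/40; a_6 = -1/10


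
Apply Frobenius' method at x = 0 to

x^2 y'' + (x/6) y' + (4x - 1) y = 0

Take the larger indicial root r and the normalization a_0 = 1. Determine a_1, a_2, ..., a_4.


Write in Frobenius form y'' + (p(x)/x) y' + (q(x)/x^2) y = 0:
  p(x) = 1/6,  q(x) = 4x - 1.
Indicial equation: r(r-1) + (1/6) r + (-1) = 0 -> roots r_1 = 3/2, r_2 = -2/3.
Take r = r_1 = 3/2. Let y(x) = x^r sum_{n>=0} a_n x^n with a_0 = 1.
Substitute y = x^r sum a_n x^n and match x^{r+n}. The recurrence is
  D(n) a_n + 4 a_{n-1} = 0,  where D(n) = (r+n)(r+n-1) + (1/6)(r+n) + (-1).
  a_n = -4 / D(n) * a_{n-1}.
Since the indicial polynomial factors as (r - r_1)(r - r_2), D(n) = (r_1 + n - r_1)(r_1 + n - r_2) = n(n + 13/6).
Evaluating step by step (a_0 = 1):
  n = 1: D(1) = 1(1 + 13/6) = 19/6; numerator = -4(1) = -4; a_1 = (-4)/(19/6) = -24/19
  n = 2: D(2) = 2(2 + 13/6) = 25/3; numerator = -4(-24/19) = 96/19; a_2 = (96/19)/(25/3) = 288/475
  n = 3: D(3) = 3(3 + 13/6) = 31/2; numerator = -4(288/475) = -1152/475; a_3 = (-1152/475)/(31/2) = -2304/14725
  n = 4: D(4) = 4(4 + 13/6) = 74/3; numerator = -4(-2304/14725) = 9216/14725; a_4 = (9216/14725)/(74/3) = 13824/544825

r = 3/2; a_0 = 1; a_1 = -24/19; a_2 = 288/475; a_3 = -2304/14725; a_4 = 13824/544825


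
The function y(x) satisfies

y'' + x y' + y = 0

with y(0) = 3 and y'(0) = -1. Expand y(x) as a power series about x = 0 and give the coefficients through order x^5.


Ansatz: y(x) = sum_{n>=0} a_n x^n, so y'(x) = sum_{n>=1} n a_n x^(n-1) and y''(x) = sum_{n>=2} n(n-1) a_n x^(n-2).
Substitute into P(x) y'' + Q(x) y' + R(x) y = 0 with P(x) = 1, Q(x) = x, R(x) = 1, and match powers of x.
Initial conditions: a_0 = 3, a_1 = -1.
Setting the coefficient of each power of x to zero and solving order by order (substituting the coefficients already found):
  x^0: 2 a_2 + a_0 = 0  ->  2 a_2 = -a_0 = -3  ->  a_2 = -3/2
  x^1: 6 a_3 + 2 a_1 = 0  ->  6 a_3 = -2 a_1 = 2  ->  a_3 = 1/3
  x^2: 12 a_4 + 3 a_2 = 0  ->  12 a_4 = -3 a_2 = 9/2  ->  a_4 = 3/8
  x^3: 20 a_5 + 4 a_3 = 0  ->  20 a_5 = -4 a_3 = -4/3  ->  a_5 = -1/15
Truncated series: y(x) = 3 - x - (3/2) x^2 + (1/3) x^3 + (3/8) x^4 - (1/15) x^5 + O(x^6).

a_0 = 3; a_1 = -1; a_2 = -3/2; a_3 = 1/3; a_4 = 3/8; a_5 = -1/15


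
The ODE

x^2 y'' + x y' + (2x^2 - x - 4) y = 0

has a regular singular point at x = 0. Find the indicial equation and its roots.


Divide by x^2 to reach normal form y'' + P_1(x) y' + P_2(x) y = 0 with P_1(x) = 1/x and P_2(x) = 2 - 1/x - 4/x^2.
x = 0 is a singular point because the y'-coefficient 1/x has a pole at x = 0 and the y-coefficient 2 - 1/x - 4/x^2 has a pole at x = 0.
It is a regular singular point because x P_1(x) = p(x) = 1 and x^2 P_2(x) = q(x) = 2x^2 - x - 4 are polynomials, hence analytic at x = 0.
p(0) = 1,  q(0) = -4.
Indicial equation: r(r-1) + p(0) r + q(0) = 0, i.e. r^2 + (p(0) - 1) r + q(0) = 0, i.e. r^2 - 4 = 0.
Discriminant: (0)^2 - 4(-4) = 16, so r = (0 ± 4)/2.
Solving: r_1 = 2, r_2 = -2.

indicial: r^2 - 4 = 0; roots r_1 = 2, r_2 = -2


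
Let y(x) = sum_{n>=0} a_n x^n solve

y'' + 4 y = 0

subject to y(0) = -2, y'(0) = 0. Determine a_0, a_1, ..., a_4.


Ansatz: y(x) = sum_{n>=0} a_n x^n, so y'(x) = sum_{n>=1} n a_n x^(n-1) and y''(x) = sum_{n>=2} n(n-1) a_n x^(n-2).
Substitute into P(x) y'' + Q(x) y' + R(x) y = 0 with P(x) = 1, Q(x) = 0, R(x) = 4, and match powers of x.
Initial conditions: a_0 = -2, a_1 = 0.
Setting the coefficient of each power of x to zero and solving order by order (substituting the coefficients already found):
  x^0: 2 a_2 + 4 a_0 = 0  ->  2 a_2 = -4 a_0 = 8  ->  a_2 = 4
  x^1: 6 a_3 + 4 a_1 = 0  ->  6 a_3 = -4 a_1 = 0  ->  a_3 = 0
  x^2: 12 a_4 + 4 a_2 = 0  ->  12 a_4 = -4 a_2 = -16  ->  a_4 = -4/3
Truncated series: y(x) = -2 + 4 x^2 - (4/3) x^4 + O(x^5).

a_0 = -2; a_1 = 0; a_2 = 4; a_3 = 0; a_4 = -4/3


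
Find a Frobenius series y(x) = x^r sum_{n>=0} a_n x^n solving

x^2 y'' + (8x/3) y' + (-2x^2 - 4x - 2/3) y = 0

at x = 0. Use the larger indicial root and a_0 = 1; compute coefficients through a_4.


Write in Frobenius form y'' + (p(x)/x) y' + (q(x)/x^2) y = 0:
  p(x) = 8/3,  q(x) = -2x^2 - 4x - 2/3.
Indicial equation: r(r-1) + (8/3) r + (-2/3) = 0 -> roots r_1 = 1/3, r_2 = -2.
Take r = r_1 = 1/3. Let y(x) = x^r sum_{n>=0} a_n x^n with a_0 = 1.
Substitute y = x^r sum a_n x^n and match x^{r+n}. The recurrence is
  D(n) a_n - 4 a_{n-1} - 2 a_{n-2} = 0,  where D(n) = (r+n)(r+n-1) + (8/3)(r+n) + (-2/3).
  a_n = [4 a_{n-1} + 2 a_{n-2}] / D(n).
Since the indicial polynomial factors as (r - r_1)(r - r_2), D(n) = (r_1 + n - r_1)(r_1 + n - r_2) = n(n + 7/3).
Evaluating step by step (a_0 = 1):
  n = 1: D(1) = 1(1 + 7/3) = 10/3; numerator = 4(1) = 4; a_1 = (4)/(10/3) = 6/5
  n = 2: D(2) = 2(2 + 7/3) = 26/3; numerator = 4(6/5) + 2(1) = 34/5; a_2 = (34/5)/(26/3) = 51/65
  n = 3: D(3) = 3(3 + 7/3) = 16; numerator = 4(51/65) + 2(6/5) = 72/13; a_3 = (72/13)/(16) = 9/26
  n = 4: D(4) = 4(4 + 7/3) = 76/3; numerator = 4(9/26) + 2(51/65) = 192/65; a_4 = (192/65)/(76/3) = 144/1235

r = 1/3; a_0 = 1; a_1 = 6/5; a_2 = 51/65; a_3 = 9/26; a_4 = 144/1235


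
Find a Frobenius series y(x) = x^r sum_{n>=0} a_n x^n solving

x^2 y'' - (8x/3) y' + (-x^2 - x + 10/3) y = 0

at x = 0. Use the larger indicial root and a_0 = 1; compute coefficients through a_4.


Write in Frobenius form y'' + (p(x)/x) y' + (q(x)/x^2) y = 0:
  p(x) = -8/3,  q(x) = -x^2 - x + 10/3.
Indicial equation: r(r-1) + (-8/3) r + (10/3) = 0 -> roots r_1 = 2, r_2 = 5/3.
Take r = r_1 = 2. Let y(x) = x^r sum_{n>=0} a_n x^n with a_0 = 1.
Substitute y = x^r sum a_n x^n and match x^{r+n}. The recurrence is
  D(n) a_n - 1 a_{n-1} - 1 a_{n-2} = 0,  where D(n) = (r+n)(r+n-1) + (-8/3)(r+n) + (10/3).
  a_n = [1 a_{n-1} + 1 a_{n-2}] / D(n).
Since the indicial polynomial factors as (r - r_1)(r - r_2), D(n) = (r_1 + n - r_1)(r_1 + n - r_2) = n(n + 1/3).
Evaluating step by step (a_0 = 1):
  n = 1: D(1) = 1(1 + 1/3) = 4/3; numerator = 1(1) = 1; a_1 = (1)/(4/3) = 3/4
  n = 2: D(2) = 2(2 + 1/3) = 14/3; numerator = 1(3/4) + 1(1) = 7/4; a_2 = (7/4)/(14/3) = 3/8
  n = 3: D(3) = 3(3 + 1/3) = 10; numerator = 1(3/8) + 1(3/4) = 9/8; a_3 = (9/8)/(10) = 9/80
  n = 4: D(4) = 4(4 + 1/3) = 52/3; numerator = 1(9/80) + 1(3/8) = 39/80; a_4 = (39/80)/(52/3) = 9/320

r = 2; a_0 = 1; a_1 = 3/4; a_2 = 3/8; a_3 = 9/80; a_4 = 9/320


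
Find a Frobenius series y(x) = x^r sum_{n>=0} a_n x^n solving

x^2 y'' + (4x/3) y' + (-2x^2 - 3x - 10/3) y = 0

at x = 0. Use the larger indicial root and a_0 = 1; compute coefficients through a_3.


Write in Frobenius form y'' + (p(x)/x) y' + (q(x)/x^2) y = 0:
  p(x) = 4/3,  q(x) = -2x^2 - 3x - 10/3.
Indicial equation: r(r-1) + (4/3) r + (-10/3) = 0 -> roots r_1 = 5/3, r_2 = -2.
Take r = r_1 = 5/3. Let y(x) = x^r sum_{n>=0} a_n x^n with a_0 = 1.
Substitute y = x^r sum a_n x^n and match x^{r+n}. The recurrence is
  D(n) a_n - 3 a_{n-1} - 2 a_{n-2} = 0,  where D(n) = (r+n)(r+n-1) + (4/3)(r+n) + (-10/3).
  a_n = [3 a_{n-1} + 2 a_{n-2}] / D(n).
Since the indicial polynomial factors as (r - r_1)(r - r_2), D(n) = (r_1 + n - r_1)(r_1 + n - r_2) = n(n + 11/3).
Evaluating step by step (a_0 = 1):
  n = 1: D(1) = 1(1 + 11/3) = 14/3; numerator = 3(1) = 3; a_1 = (3)/(14/3) = 9/14
  n = 2: D(2) = 2(2 + 11/3) = 34/3; numerator = 3(9/14) + 2(1) = 55/14; a_2 = (55/14)/(34/3) = 165/476
  n = 3: D(3) = 3(3 + 11/3) = 20; numerator = 3(165/476) + 2(9/14) = 1107/476; a_3 = (1107/476)/(20) = 1107/9520

r = 5/3; a_0 = 1; a_1 = 9/14; a_2 = 165/476; a_3 = 1107/9520


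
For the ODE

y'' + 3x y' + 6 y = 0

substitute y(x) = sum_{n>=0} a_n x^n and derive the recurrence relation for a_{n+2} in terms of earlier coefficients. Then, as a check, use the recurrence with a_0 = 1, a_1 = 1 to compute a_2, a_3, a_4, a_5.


Substitute y = sum_n a_n x^n.
y''(x) has coefficient (n+2)(n+1) a_{n+2} at x^n;
3 x y'(x) has coefficient 3 n a_n at x^n (shift);
6 y(x) has coefficient 6 a_n at x^n.
Matching x^n: (n+2)(n+1) a_{n+2} + (3n + 6) a_n = 0.
Thus a_{n+2} = (-3n - 6) / ((n+1)(n+2)) * a_n.

Check with a_0 = 1, a_1 = 1 (apply the recurrence for n = 0, 1, 2, 3): a_0 = 1, a_1 = 1, a_2 = -3, a_3 = -3/2, a_4 = 3, a_5 = 9/8.

a_(n+2) = (-3n - 6) / ((n+1)(n+2)) * a_n; check: a_0 = 1, a_1 = 1, a_2 = -3, a_3 = -3/2, a_4 = 3, a_5 = 9/8


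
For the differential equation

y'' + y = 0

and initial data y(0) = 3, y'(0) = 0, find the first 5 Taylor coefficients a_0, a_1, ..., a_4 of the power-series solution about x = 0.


Ansatz: y(x) = sum_{n>=0} a_n x^n, so y'(x) = sum_{n>=1} n a_n x^(n-1) and y''(x) = sum_{n>=2} n(n-1) a_n x^(n-2).
Substitute into P(x) y'' + Q(x) y' + R(x) y = 0 with P(x) = 1, Q(x) = 0, R(x) = 1, and match powers of x.
Initial conditions: a_0 = 3, a_1 = 0.
Setting the coefficient of each power of x to zero and solving order by order (substituting the coefficients already found):
  x^0: 2 a_2 + a_0 = 0  ->  2 a_2 = -a_0 = -3  ->  a_2 = -3/2
  x^1: 6 a_3 + a_1 = 0  ->  6 a_3 = -a_1 = 0  ->  a_3 = 0
  x^2: 12 a_4 + a_2 = 0  ->  12 a_4 = -a_2 = 3/2  ->  a_4 = 1/8
Truncated series: y(x) = 3 - (3/2) x^2 + (1/8) x^4 + O(x^5).

a_0 = 3; a_1 = 0; a_2 = -3/2; a_3 = 0; a_4 = 1/8


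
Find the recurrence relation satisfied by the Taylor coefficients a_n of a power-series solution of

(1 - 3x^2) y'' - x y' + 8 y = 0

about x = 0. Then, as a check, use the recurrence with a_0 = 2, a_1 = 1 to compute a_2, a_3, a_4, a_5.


Substitute y = sum_n a_n x^n.
(1 - 3 x^2) y'' contributes (n+2)(n+1) a_{n+2} - 3 n(n-1) a_n at x^n.
-x y'(x) contributes -n a_n at x^n.
8 y(x) contributes 8 a_n at x^n.
Matching x^n: (n+2)(n+1) a_{n+2} + (-3 n(n-1) - n + 8) a_n = 0.
Thus a_{n+2} = (3 n(n-1) + n - 8) / ((n+1)(n+2)) * a_n.

Check with a_0 = 2, a_1 = 1 (apply the recurrence for n = 0, 1, 2, 3): a_0 = 2, a_1 = 1, a_2 = -8, a_3 = -7/6, a_4 = 0, a_5 = -91/120.

a_(n+2) = (3 n(n-1) + n - 8) / ((n+1)(n+2)) * a_n; check: a_0 = 2, a_1 = 1, a_2 = -8, a_3 = -7/6, a_4 = 0, a_5 = -91/120


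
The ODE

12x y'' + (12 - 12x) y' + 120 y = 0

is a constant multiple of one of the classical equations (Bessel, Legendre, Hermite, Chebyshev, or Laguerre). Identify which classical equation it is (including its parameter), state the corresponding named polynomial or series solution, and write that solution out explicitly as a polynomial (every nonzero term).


All three coefficients share the factor 12; dividing through by 12 gives  x y'' + (1 - x) y' + 10 y = 0.
This matches the Laguerre equation x y'' + (1 - x) y' + n y = 0 with n = 10; the polynomial solution is L_10(x).
With y = sum_k a_k x^k, matching x^k gives (k+1)k a_{k+1} + (k+1) a_{k+1} - k a_k + n a_k = 0, i.e. (k+1)^2 a_{k+1} = (k - n) a_k = (k - 10) a_k. The right side vanishes at k = 10, so the series terminates at degree 10.
Standard normalization L_n(0) = 1 gives a_0 = 1. Work upward with a_{k+1} = (k - 10) a_k / (k+1)^2:
  a_1 = (0 - 10)(1) / 1^2 = -10/1 = -10
  a_2 = (1 - 10)(-10) / 2^2 = 90/4 = 45/2
  a_3 = (2 - 10)(45/2) / 3^2 = -180/9 = -20
  a_4 = (3 - 10)(-20) / 4^2 = 140/16 = 35/4
  a_5 = (4 - 10)(35/4) / 5^2 = (-105/2)/25 = -21/10
  a_6 = (5 - 10)(-21/10) / 6^2 = (21/2)/36 = 7/24
  a_7 = (6 - 10)(7/24) / 7^2 = (-7/6)/49 = -1/42
  a_8 = (7 - 10)(-1/42) / 8^2 = (1/14)/64 = 1/896
  a_9 = (8 - 10)(1/896) / 9^2 = (-1/448)/81 = -1/36288
  a_10 = (9 - 10)(-1/36288) / 10^2 = (1/36288)/100 = 1/3628800
Hence L_10(x) = x^10/3628800 - x^9/36288 + x^8/896 - x^7/42 + 7 x^6/24 - 21 x^5/10 + 35 x^4/4 - 20 x^3 + 45 x^2/2 - 10 x + 1.

L_10(x); series = x^10/3628800 - x^9/36288 + x^8/896 - x^7/42 + 7 x^6/24 - 21 x^5/10 + 35 x^4/4 - 20 x^3 + 45 x^2/2 - 10 x + 1


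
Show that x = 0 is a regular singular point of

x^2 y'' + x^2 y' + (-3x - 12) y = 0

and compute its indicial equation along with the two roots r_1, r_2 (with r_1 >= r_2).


Divide by x^2 to reach normal form y'' + P_1(x) y' + P_2(x) y = 0 with P_1(x) = 1 and P_2(x) = -3/x - 12/x^2.
x = 0 is a singular point because the y-coefficient -3/x - 12/x^2 has a pole at x = 0.
It is a regular singular point because x P_1(x) = p(x) = x and x^2 P_2(x) = q(x) = -3x - 12 are polynomials, hence analytic at x = 0.
p(0) = 0,  q(0) = -12.
Indicial equation: r(r-1) + p(0) r + q(0) = 0, i.e. r^2 + (p(0) - 1) r + q(0) = 0, i.e. r^2 - 1 r - 12 = 0.
Discriminant: (-1)^2 - 4(-12) = 49, so r = (1 ± 7)/2.
Solving: r_1 = 4, r_2 = -3.

indicial: r^2 - 1 r - 12 = 0; roots r_1 = 4, r_2 = -3


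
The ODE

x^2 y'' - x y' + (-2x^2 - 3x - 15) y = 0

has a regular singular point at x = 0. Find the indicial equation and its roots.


Divide by x^2 to reach normal form y'' + P_1(x) y' + P_2(x) y = 0 with P_1(x) = -1/x and P_2(x) = -2 - 3/x - 15/x^2.
x = 0 is a singular point because the y'-coefficient -1/x has a pole at x = 0 and the y-coefficient -2 - 3/x - 15/x^2 has a pole at x = 0.
It is a regular singular point because x P_1(x) = p(x) = -1 and x^2 P_2(x) = q(x) = -2x^2 - 3x - 15 are polynomials, hence analytic at x = 0.
p(0) = -1,  q(0) = -15.
Indicial equation: r(r-1) + p(0) r + q(0) = 0, i.e. r^2 + (p(0) - 1) r + q(0) = 0, i.e. r^2 - 2 r - 15 = 0.
Discriminant: (-2)^2 - 4(-15) = 64, so r = (2 ± 8)/2.
Solving: r_1 = 5, r_2 = -3.

indicial: r^2 - 2 r - 15 = 0; roots r_1 = 5, r_2 = -3


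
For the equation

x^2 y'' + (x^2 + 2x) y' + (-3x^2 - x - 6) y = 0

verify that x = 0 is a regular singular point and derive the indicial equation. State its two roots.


Divide by x^2 to reach normal form y'' + P_1(x) y' + P_2(x) y = 0 with P_1(x) = 1 + 2/x and P_2(x) = -3 - 1/x - 6/x^2.
x = 0 is a singular point because the y'-coefficient 1 + 2/x has a pole at x = 0 and the y-coefficient -3 - 1/x - 6/x^2 has a pole at x = 0.
It is a regular singular point because x P_1(x) = p(x) = x + 2 and x^2 P_2(x) = q(x) = -3x^2 - x - 6 are polynomials, hence analytic at x = 0.
p(0) = 2,  q(0) = -6.
Indicial equation: r(r-1) + p(0) r + q(0) = 0, i.e. r^2 + (p(0) - 1) r + q(0) = 0, i.e. r^2 + 1 r - 6 = 0.
Discriminant: (1)^2 - 4(-6) = 25, so r = (-1 ± 5)/2.
Solving: r_1 = 2, r_2 = -3.

indicial: r^2 + 1 r - 6 = 0; roots r_1 = 2, r_2 = -3


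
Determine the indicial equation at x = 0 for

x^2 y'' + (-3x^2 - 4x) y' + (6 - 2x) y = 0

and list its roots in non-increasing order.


Divide by x^2 to reach normal form y'' + P_1(x) y' + P_2(x) y = 0 with P_1(x) = -3 - 4/x and P_2(x) = -2/x + 6/x^2.
x = 0 is a singular point because the y'-coefficient -3 - 4/x has a pole at x = 0 and the y-coefficient -2/x + 6/x^2 has a pole at x = 0.
It is a regular singular point because x P_1(x) = p(x) = -3x - 4 and x^2 P_2(x) = q(x) = 6 - 2x are polynomials, hence analytic at x = 0.
p(0) = -4,  q(0) = 6.
Indicial equation: r(r-1) + p(0) r + q(0) = 0, i.e. r^2 + (p(0) - 1) r + q(0) = 0, i.e. r^2 - 5 r + 6 = 0.
Discriminant: (-5)^2 - 4(6) = 1, so r = (5 ± 1)/2.
Solving: r_1 = 3, r_2 = 2.

indicial: r^2 - 5 r + 6 = 0; roots r_1 = 3, r_2 = 2


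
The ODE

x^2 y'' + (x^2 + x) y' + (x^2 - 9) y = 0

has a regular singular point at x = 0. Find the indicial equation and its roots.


Divide by x^2 to reach normal form y'' + P_1(x) y' + P_2(x) y = 0 with P_1(x) = 1 + 1/x and P_2(x) = 1 - 9/x^2.
x = 0 is a singular point because the y'-coefficient 1 + 1/x has a pole at x = 0 and the y-coefficient 1 - 9/x^2 has a pole at x = 0.
It is a regular singular point because x P_1(x) = p(x) = x + 1 and x^2 P_2(x) = q(x) = x^2 - 9 are polynomials, hence analytic at x = 0.
p(0) = 1,  q(0) = -9.
Indicial equation: r(r-1) + p(0) r + q(0) = 0, i.e. r^2 + (p(0) - 1) r + q(0) = 0, i.e. r^2 - 9 = 0.
Discriminant: (0)^2 - 4(-9) = 36, so r = (0 ± 6)/2.
Solving: r_1 = 3, r_2 = -3.

indicial: r^2 - 9 = 0; roots r_1 = 3, r_2 = -3


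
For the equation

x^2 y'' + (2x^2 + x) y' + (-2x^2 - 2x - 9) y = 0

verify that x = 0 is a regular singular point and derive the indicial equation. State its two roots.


Divide by x^2 to reach normal form y'' + P_1(x) y' + P_2(x) y = 0 with P_1(x) = 2 + 1/x and P_2(x) = -2 - 2/x - 9/x^2.
x = 0 is a singular point because the y'-coefficient 2 + 1/x has a pole at x = 0 and the y-coefficient -2 - 2/x - 9/x^2 has a pole at x = 0.
It is a regular singular point because x P_1(x) = p(x) = 2x + 1 and x^2 P_2(x) = q(x) = -2x^2 - 2x - 9 are polynomials, hence analytic at x = 0.
p(0) = 1,  q(0) = -9.
Indicial equation: r(r-1) + p(0) r + q(0) = 0, i.e. r^2 + (p(0) - 1) r + q(0) = 0, i.e. r^2 - 9 = 0.
Discriminant: (0)^2 - 4(-9) = 36, so r = (0 ± 6)/2.
Solving: r_1 = 3, r_2 = -3.

indicial: r^2 - 9 = 0; roots r_1 = 3, r_2 = -3


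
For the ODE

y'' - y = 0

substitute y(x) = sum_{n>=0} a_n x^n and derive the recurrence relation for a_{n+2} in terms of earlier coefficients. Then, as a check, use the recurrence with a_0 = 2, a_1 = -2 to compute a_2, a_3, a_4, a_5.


Substitute y = sum_n a_n x^n into y'' + (const) y = 0.
y''(x) = sum_{n>=0} (n+2)(n+1) a_{n+2} x^n.
The ODE becomes sum_n [(n+2)(n+1) a_{n+2} - 1 a_n] x^n = 0.
Setting each coefficient to zero gives the recurrence:
  (n+2)(n+1) a_{n+2} - 1 a_n = 0,
  a_{n+2} = 1 / ((n+1)(n+2)) a_n.

Check with a_0 = 2, a_1 = -2 (apply the recurrence for n = 0, 1, 2, 3): a_0 = 2, a_1 = -2, a_2 = 1, a_3 = -1/3, a_4 = 1/12, a_5 = -1/60.

a_{n+2} = 1/((n+1)(n+2)) * a_n; check: a_0 = 2, a_1 = -2, a_2 = 1, a_3 = -1/3, a_4 = 1/12, a_5 = -1/60


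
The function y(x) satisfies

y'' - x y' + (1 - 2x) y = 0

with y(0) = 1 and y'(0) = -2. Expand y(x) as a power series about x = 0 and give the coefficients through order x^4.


Ansatz: y(x) = sum_{n>=0} a_n x^n, so y'(x) = sum_{n>=1} n a_n x^(n-1) and y''(x) = sum_{n>=2} n(n-1) a_n x^(n-2).
Substitute into P(x) y'' + Q(x) y' + R(x) y = 0 with P(x) = 1, Q(x) = -x, R(x) = 1 - 2x, and match powers of x.
Initial conditions: a_0 = 1, a_1 = -2.
Setting the coefficient of each power of x to zero and solving order by order (substituting the coefficients already found):
  x^0: 2 a_2 + a_0 = 0  ->  2 a_2 = -a_0 = -1  ->  a_2 = -1/2
  x^1: 6 a_3 - 2 a_0 = 0  ->  6 a_3 = 2 a_0 = 2  ->  a_3 = 1/3
  x^2: 12 a_4 - a_2 - 2 a_1 = 0  ->  12 a_4 = a_2 + 2 a_1 = -9/2  ->  a_4 = -3/8
Truncated series: y(x) = 1 - 2 x - (1/2) x^2 + (1/3) x^3 - (3/8) x^4 + O(x^5).

a_0 = 1; a_1 = -2; a_2 = -1/2; a_3 = 1/3; a_4 = -3/8


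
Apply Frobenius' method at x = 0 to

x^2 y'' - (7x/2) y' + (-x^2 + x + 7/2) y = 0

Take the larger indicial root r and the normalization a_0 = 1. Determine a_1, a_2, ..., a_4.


Write in Frobenius form y'' + (p(x)/x) y' + (q(x)/x^2) y = 0:
  p(x) = -7/2,  q(x) = -x^2 + x + 7/2.
Indicial equation: r(r-1) + (-7/2) r + (7/2) = 0 -> roots r_1 = 7/2, r_2 = 1.
Take r = r_1 = 7/2. Let y(x) = x^r sum_{n>=0} a_n x^n with a_0 = 1.
Substitute y = x^r sum a_n x^n and match x^{r+n}. The recurrence is
  D(n) a_n + 1 a_{n-1} - 1 a_{n-2} = 0,  where D(n) = (r+n)(r+n-1) + (-7/2)(r+n) + (7/2).
  a_n = [-1 a_{n-1} + 1 a_{n-2}] / D(n).
Since the indicial polynomial factors as (r - r_1)(r - r_2), D(n) = (r_1 + n - r_1)(r_1 + n - r_2) = n(n + 5/2).
Evaluating step by step (a_0 = 1):
  n = 1: D(1) = 1(1 + 5/2) = 7/2; numerator = -1(1) = -1; a_1 = (-1)/(7/2) = -2/7
  n = 2: D(2) = 2(2 + 5/2) = 9; numerator = -1(-2/7) + 1(1) = 9/7; a_2 = (9/7)/(9) = 1/7
  n = 3: D(3) = 3(3 + 5/2) = 33/2; numerator = -1(1/7) + 1(-2/7) = -3/7; a_3 = (-3/7)/(33/2) = -2/77
  n = 4: D(4) = 4(4 + 5/2) = 26; numerator = -1(-2/77) + 1(1/7) = 13/77; a_4 = (13/77)/(26) = 1/154

r = 7/2; a_0 = 1; a_1 = -2/7; a_2 = 1/7; a_3 = -2/77; a_4 = 1/154


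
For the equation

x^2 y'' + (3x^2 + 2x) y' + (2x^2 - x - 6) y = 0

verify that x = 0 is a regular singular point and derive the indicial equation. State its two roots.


Divide by x^2 to reach normal form y'' + P_1(x) y' + P_2(x) y = 0 with P_1(x) = 3 + 2/x and P_2(x) = 2 - 1/x - 6/x^2.
x = 0 is a singular point because the y'-coefficient 3 + 2/x has a pole at x = 0 and the y-coefficient 2 - 1/x - 6/x^2 has a pole at x = 0.
It is a regular singular point because x P_1(x) = p(x) = 3x + 2 and x^2 P_2(x) = q(x) = 2x^2 - x - 6 are polynomials, hence analytic at x = 0.
p(0) = 2,  q(0) = -6.
Indicial equation: r(r-1) + p(0) r + q(0) = 0, i.e. r^2 + (p(0) - 1) r + q(0) = 0, i.e. r^2 + 1 r - 6 = 0.
Discriminant: (1)^2 - 4(-6) = 25, so r = (-1 ± 5)/2.
Solving: r_1 = 2, r_2 = -3.

indicial: r^2 + 1 r - 6 = 0; roots r_1 = 2, r_2 = -3


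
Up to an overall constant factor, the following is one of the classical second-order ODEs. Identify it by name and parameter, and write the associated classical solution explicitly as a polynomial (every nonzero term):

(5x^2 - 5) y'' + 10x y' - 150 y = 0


All three coefficients share the factor -5; dividing through by -5 gives  (1 - x^2) y'' - 2x y' + 30 y = 0.
This matches the Legendre equation (1 - x^2) y'' - 2x y' + n(n+1) y = 0 (note the -2x y' term) with n(n+1) = 30, so n = 5; the polynomial solution is P_5(x).
With y = sum_k a_k x^k, matching x^k gives (k+2)(k+1) a_{k+2} = [k(k+1) - n(n+1)] a_k = (k - 5)(k + 6) a_k. The right side vanishes at k = 5, so the series with the parity of 5 terminates at degree 5.
Standard normalization (P_n(1) = 1): leading coefficient (2n)!/(2^n (n!)^2) = 3628800/(32*14400) = 63/8, so a_5 = 63/8. Work downward with a_k = (k+1)(k+2) a_{k+2} / ((k - 5)(k + 6)):
  a_3 = (4)(5)(63/8) / ((3 - 5)(3 + 6)) = (315/2)/(-18) = -35/4
  a_1 = (2)(3)(-35/4) / ((1 - 5)(1 + 6)) = (-105/2)/(-28) = 15/8
Hence P_5(x) = 63 x^5/8 - 35 x^3/4 + 15 x/8.

P_5(x); series = 63 x^5/8 - 35 x^3/4 + 15 x/8
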